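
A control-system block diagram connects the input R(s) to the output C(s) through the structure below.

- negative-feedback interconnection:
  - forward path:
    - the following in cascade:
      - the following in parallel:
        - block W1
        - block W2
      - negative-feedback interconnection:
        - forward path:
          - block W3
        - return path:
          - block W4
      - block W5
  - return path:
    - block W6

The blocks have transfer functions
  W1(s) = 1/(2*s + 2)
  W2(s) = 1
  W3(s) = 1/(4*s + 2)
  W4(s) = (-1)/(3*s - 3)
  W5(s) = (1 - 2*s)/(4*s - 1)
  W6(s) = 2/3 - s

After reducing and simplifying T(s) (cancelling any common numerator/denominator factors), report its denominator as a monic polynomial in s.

Answer: s^4 + 4*s^3/27 - 137*s^2/108 - 7*s/108 + 2/27

Working:
Step 1: combine W1, W2 in parallel, giving (2*s + 3)/(2*s + 2)
Step 2: close the feedback loop around W3, W4, giving (3*s - 3)/(12*s^2 - 6*s - 7)
Step 3: multiply (W1+W2), [W3/(1+W3*W4)], W5 (series), giving (-12*s^3 + 21*s - 9)/(96*s^4 + 24*s^3 - 116*s^2 - 30*s + 14)
Step 4: reduce the feedback loop with forward ((W1+W2)*[W3/(1+W3*W4)]*W5) and return W6, giving (-12*s^3 + 21*s - 9)/(108*s^4 + 16*s^3 - 137*s^2 - 7*s + 8)
That last expression is T(s), already simplified. Scaling its denominator by 1/108 (the reciprocal of the leading coefficient) yields the monic denominator.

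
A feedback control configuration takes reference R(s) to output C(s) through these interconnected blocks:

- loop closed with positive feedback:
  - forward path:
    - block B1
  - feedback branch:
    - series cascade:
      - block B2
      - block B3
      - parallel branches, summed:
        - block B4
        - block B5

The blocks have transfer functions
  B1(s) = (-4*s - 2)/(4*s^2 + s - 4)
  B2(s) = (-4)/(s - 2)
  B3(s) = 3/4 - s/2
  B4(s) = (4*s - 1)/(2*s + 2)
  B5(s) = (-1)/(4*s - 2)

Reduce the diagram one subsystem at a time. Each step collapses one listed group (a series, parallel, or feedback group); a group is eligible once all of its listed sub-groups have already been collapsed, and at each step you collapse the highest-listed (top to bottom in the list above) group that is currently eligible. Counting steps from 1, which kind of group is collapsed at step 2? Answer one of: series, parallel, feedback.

Reducing step by step:

Step 1. add B4, B5 (parallel)
Step 2. series reduction of B2, B3, (B4+B5)
Step 3. close the feedback loop around B1, (B2*B3*(B4+B5))
Step 2: series.

Answer: series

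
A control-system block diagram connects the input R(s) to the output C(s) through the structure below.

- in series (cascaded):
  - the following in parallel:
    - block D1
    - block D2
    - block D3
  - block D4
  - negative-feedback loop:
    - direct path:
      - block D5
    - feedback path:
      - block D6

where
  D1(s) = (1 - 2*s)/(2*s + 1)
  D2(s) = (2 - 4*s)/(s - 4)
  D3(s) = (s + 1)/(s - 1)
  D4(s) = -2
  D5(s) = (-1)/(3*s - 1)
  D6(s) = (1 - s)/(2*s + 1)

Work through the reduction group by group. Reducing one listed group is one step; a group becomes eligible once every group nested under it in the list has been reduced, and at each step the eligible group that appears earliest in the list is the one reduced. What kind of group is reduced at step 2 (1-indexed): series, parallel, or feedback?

Step 1. sum the parallel branches D1, D2, D3
Step 2. apply the feedback formula to D5, D6
Step 3. series reduction of (D1+D2+D3), D4, [D5/(1+D5*D6)]
Step 2: feedback.

Hence the answer: feedback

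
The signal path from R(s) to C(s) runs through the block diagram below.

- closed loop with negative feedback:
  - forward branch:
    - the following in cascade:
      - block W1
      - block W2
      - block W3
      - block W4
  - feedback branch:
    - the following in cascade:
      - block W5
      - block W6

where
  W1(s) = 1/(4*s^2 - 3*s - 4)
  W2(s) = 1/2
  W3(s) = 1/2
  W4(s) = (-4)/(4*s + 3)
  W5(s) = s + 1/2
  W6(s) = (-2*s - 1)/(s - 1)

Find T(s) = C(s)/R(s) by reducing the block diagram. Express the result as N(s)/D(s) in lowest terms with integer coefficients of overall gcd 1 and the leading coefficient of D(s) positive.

Reducing step by step:

[1] reduce the series chain W1, W2, W3, W4, giving (-1)/(16*s^3 - 25*s - 12)
[2] multiply W5, W6 (series), giving (-4*s^2 - 4*s - 1)/(2*s - 2)
[3] collapse the loop ((W1*W2*W3*W4) forward, (W5*W6) return); the result is T(s) itself (integer coefficients, no common factor, positive leading denominator coefficient)

Answer: (2 - 2*s)/(32*s^4 - 32*s^3 - 46*s^2 + 30*s + 25)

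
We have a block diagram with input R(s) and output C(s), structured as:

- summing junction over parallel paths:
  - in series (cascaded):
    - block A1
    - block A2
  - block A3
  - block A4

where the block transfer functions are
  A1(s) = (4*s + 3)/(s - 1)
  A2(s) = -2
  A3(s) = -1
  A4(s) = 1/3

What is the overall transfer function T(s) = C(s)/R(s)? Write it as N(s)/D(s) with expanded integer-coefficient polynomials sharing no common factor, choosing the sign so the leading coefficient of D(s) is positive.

Reducing step by step:

1. cascade A1, A2 -> (-8*s - 6)/(s - 1)
2. reduce the parallel group (A1*A2), A3, A4, giving the overall T(s)

Answer: (-26*s - 16)/(3*s - 3)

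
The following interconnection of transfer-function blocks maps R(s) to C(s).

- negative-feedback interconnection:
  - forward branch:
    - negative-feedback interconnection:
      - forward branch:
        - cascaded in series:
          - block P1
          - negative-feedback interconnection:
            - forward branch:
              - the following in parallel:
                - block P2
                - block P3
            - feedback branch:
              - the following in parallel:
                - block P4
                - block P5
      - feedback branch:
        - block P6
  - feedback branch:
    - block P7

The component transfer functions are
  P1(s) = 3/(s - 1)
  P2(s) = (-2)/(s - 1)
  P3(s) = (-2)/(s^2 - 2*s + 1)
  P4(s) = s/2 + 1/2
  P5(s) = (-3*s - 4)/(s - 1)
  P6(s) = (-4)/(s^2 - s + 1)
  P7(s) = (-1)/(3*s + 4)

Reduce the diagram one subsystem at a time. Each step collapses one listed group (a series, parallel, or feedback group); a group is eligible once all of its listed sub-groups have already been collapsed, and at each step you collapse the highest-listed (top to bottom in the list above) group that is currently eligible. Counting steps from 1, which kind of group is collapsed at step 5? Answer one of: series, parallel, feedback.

[1] add P2, P3 (parallel)
[2] sum the parallel branches P4, P5
[3] collapse the loop ((P2+P3) forward, (P4+P5) return)
[4] multiply P1, [(P2+P3)/(1+(P2+P3)*(P4+P5))] (series)
[5] reduce the feedback loop with forward (P1*[(P2+P3)/(1+(P2+P3)*(P4+P5))]) and return P6
[6] collapse the loop ([(P1*[(P2+P3)/(1+(P2+P3)*(P4+P5))])/(1+(P1*[(P2+P3)/(1+(P2+P3)*(P4+P5))])*P6)] forward, P7 return)
Step 5 collapses a feedback group.

Hence the answer: feedback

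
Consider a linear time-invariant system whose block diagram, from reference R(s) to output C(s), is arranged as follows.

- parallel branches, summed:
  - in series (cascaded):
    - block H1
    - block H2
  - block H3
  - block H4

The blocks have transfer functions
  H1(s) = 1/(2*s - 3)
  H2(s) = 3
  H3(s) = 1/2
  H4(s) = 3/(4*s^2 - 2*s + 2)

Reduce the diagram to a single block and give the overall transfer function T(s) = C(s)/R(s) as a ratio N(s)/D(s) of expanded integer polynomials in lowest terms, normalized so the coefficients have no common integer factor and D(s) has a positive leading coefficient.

Step 1. combine H1, H2 in series = 3/(2*s - 3)
Step 2. combine (H1*H2), H3, H4 in parallel: this yields T(s), and no further normalization is needed

Therefore the answer is (4*s^3 + 4*s^2 + 5*s - 6)/(8*s^3 - 16*s^2 + 10*s - 6).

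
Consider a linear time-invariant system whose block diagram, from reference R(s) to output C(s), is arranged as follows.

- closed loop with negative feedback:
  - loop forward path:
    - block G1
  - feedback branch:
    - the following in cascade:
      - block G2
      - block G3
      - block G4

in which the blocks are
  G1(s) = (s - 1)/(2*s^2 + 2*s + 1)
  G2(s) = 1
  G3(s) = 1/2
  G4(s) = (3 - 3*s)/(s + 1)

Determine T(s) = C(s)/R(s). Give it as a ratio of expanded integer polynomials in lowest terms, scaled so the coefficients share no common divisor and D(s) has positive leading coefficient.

Step 1. combine G2, G3, G4 in series: (3 - 3*s)/(2*s + 2)
Step 2. close the feedback loop around G1, (G2*G3*G4); the result is T(s) itself (integer coefficients, no common factor, positive leading denominator coefficient)

Final answer: (2*s^2 - 2)/(4*s^3 + 5*s^2 + 12*s - 1)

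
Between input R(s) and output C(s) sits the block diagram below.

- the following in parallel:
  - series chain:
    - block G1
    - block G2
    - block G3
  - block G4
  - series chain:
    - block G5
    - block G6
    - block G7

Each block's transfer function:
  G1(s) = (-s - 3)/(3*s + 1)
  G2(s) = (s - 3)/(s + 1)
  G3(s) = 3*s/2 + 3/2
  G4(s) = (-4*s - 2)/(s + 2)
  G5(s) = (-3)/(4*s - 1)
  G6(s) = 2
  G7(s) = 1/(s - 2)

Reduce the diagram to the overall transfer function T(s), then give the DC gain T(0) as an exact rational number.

Reducing step by step:

Step 1 - multiply G1, G2, G3 (series); result (27 - 3*s^2)/(6*s + 2)
Step 2 - series reduction of G5, G6, G7; result (-6)/(4*s^2 - 9*s + 2)
Step 3 - parallel reduction of (G1*G2*G3), G4, (G5*G6*G7); result (-12*s^5 - 93*s^4 + 292*s^3 + 41*s^2 - 520*s + 76)/(24*s^4 + 2*s^3 - 98*s^2 - 8*s + 8)
That last expression is T(s); at s = 0 only the constant terms survive, so T(0) = 76/8 = 19/2.

Answer: 19/2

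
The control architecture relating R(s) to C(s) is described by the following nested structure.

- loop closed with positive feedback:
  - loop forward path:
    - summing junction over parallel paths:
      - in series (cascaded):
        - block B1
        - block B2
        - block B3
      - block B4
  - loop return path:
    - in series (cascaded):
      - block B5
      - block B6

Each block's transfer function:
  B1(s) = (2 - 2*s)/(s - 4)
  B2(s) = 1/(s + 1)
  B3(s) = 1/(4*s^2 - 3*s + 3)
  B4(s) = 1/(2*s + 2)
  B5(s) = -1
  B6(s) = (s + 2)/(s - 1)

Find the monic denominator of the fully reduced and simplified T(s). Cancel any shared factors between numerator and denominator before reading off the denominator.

Reducing step by step:

[1] multiply B1, B2, B3 (series); result (2 - 2*s)/(4*s^4 - 15*s^3 - 4*s^2 + 3*s - 12)
[2] combine (B1*B2*B3), B4 in parallel; result (4*s^3 - 19*s^2 + 11*s - 8)/(8*s^4 - 30*s^3 - 8*s^2 + 6*s - 24)
[3] combine B5, B6 in series; result (-s - 2)/(s - 1)
[4] close the feedback loop around ((B1*B2*B3)+B4), (B5*B6); result (4*s^4 - 23*s^3 + 30*s^2 - 19*s + 8)/(8*s^5 - 34*s^4 + 11*s^3 - 13*s^2 - 16*s + 8)
That last expression is T(s), already simplified. Scaling its denominator by 1/8 (the reciprocal of the leading coefficient) yields the monic denominator.

Answer: s^5 - 17*s^4/4 + 11*s^3/8 - 13*s^2/8 - 2*s + 1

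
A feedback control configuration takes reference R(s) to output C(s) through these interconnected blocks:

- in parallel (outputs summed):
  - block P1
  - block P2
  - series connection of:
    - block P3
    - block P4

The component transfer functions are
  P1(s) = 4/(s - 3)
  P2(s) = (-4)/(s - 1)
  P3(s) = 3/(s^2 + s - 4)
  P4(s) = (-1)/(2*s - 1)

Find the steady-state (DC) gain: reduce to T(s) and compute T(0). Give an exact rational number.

Step 1. reduce the series chain P3, P4 = (-3)/(2*s^3 + s^2 - 9*s + 4)
Step 2. reduce the parallel group P1, P2, (P3*P4) = (16*s^3 + 5*s^2 - 60*s + 23)/(2*s^5 - 7*s^4 - 7*s^3 + 43*s^2 - 43*s + 12)
Evaluating the step-2 result (the overall T(s)) at s = 0 gives T(0) = 23/12.

Answer: 23/12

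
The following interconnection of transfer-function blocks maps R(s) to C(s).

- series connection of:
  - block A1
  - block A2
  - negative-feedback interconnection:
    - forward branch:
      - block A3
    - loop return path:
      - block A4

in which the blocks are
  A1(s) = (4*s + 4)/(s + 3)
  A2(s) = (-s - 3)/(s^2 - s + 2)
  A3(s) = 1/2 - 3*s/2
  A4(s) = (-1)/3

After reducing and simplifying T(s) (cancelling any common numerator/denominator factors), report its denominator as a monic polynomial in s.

Step 1: close the feedback loop around A3, A4: (3 - 9*s)/(3*s + 5)
Step 2: series reduction of A1, A2, [A3/(1+A3*A4)]: (36*s^2 + 24*s - 12)/(3*s^3 + 2*s^2 + s + 10)
The result of step 2 is T(s) in lowest terms. Its denominator has leading coefficient 3; dividing the denominator through by 3 makes it monic.

Therefore the answer is s^3 + 2*s^2/3 + s/3 + 10/3.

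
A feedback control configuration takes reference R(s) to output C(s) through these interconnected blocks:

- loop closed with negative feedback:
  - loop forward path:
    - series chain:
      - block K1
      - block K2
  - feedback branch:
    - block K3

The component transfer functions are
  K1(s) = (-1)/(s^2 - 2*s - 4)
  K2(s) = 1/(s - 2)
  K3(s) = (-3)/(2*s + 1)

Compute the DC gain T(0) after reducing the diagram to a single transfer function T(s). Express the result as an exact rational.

(1) combine K1, K2 in series -> (-1)/(s^3 - 4*s^2 + 8)
(2) collapse the loop ((K1*K2) forward, K3 return) -> (-2*s - 1)/(2*s^4 - 7*s^3 - 4*s^2 + 16*s + 11)
The step-2 result is T(s). Setting s = 0: T(0) = -1/11.

Therefore the answer is -1/11.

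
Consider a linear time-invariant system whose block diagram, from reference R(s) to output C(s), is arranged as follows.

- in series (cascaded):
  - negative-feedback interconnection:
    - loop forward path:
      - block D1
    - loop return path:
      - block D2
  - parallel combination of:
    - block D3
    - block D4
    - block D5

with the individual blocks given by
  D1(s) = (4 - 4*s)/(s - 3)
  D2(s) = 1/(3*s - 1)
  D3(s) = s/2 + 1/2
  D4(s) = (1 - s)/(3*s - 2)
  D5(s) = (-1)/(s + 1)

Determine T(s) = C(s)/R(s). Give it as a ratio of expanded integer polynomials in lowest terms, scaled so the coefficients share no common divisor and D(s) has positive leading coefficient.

[1] collapse the loop (D1 forward, D2 return): (-12*s^2 + 16*s - 4)/(3*s^2 - 14*s + 7)
[2] reduce the parallel group D3, D4, D5: (3*s^3 + 2*s^2 - 7*s + 4)/(6*s^2 + 2*s - 4)
[3] combine [D1/(1+D1*D2)], (D3+D4+D5) in series, giving the overall T(s)

Answer: (-18*s^5 + 12*s^4 + 52*s^3 - 84*s^2 + 46*s - 8)/(9*s^4 - 39*s^3 + s^2 + 35*s - 14)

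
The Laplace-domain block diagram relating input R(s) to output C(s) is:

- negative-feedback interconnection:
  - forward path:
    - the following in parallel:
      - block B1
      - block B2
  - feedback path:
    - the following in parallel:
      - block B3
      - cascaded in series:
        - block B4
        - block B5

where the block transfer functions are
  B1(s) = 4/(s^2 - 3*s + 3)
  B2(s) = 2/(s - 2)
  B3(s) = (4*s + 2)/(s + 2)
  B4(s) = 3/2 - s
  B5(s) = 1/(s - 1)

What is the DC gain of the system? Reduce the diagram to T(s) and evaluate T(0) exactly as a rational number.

Step 1: add B1, B2 (parallel) -> (2*s^2 - 2*s - 2)/(s^3 - 5*s^2 + 9*s - 6)
Step 2: combine B4, B5 in series -> (3 - 2*s)/(2*s - 2)
Step 3: add B3, (B4*B5) (parallel) -> (6*s^2 - 5*s + 2)/(2*s^2 + 2*s - 4)
Step 4: reduce the feedback loop with forward (B1+B2) and return (B3+(B4*B5)) -> (2*s^4 - 8*s^2 + 2*s + 4)/(s^5 + 2*s^4 - 9*s^3 + 14*s^2 - 21*s + 10)
Evaluating the step-4 result (the overall T(s)) at s = 0 gives T(0) = 4/10 = 2/5.

Answer: 2/5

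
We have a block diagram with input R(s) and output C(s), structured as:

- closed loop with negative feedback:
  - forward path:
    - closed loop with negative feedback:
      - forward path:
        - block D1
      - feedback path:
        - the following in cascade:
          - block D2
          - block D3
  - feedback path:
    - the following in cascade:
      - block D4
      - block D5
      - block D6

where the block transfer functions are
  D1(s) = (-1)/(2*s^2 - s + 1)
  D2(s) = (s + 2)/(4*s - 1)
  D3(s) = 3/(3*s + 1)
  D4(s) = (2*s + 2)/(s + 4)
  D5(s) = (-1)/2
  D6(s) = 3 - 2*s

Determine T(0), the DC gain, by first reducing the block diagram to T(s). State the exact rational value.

Step 1: cascade D2, D3 -> (3*s + 6)/(12*s^2 + s - 1)
Step 2: close the feedback loop around D1, (D2*D3) -> (-12*s^2 - s + 1)/(24*s^4 - 10*s^3 + 9*s^2 - s - 7)
Step 3: cascade D4, D5, D6 -> (2*s^2 - s - 3)/(s + 4)
Step 4: collapse the loop ([D1/(1+D1*(D2*D3))] forward, (D4*D5*D6) return) -> (-12*s^3 - 49*s^2 - 3*s + 4)/(24*s^5 + 62*s^4 - 21*s^3 + 74*s^2 - 9*s - 31)
Evaluating the step-4 result (the overall T(s)) at s = 0 gives T(0) = 4/(-31) = -4/31.

Therefore the answer is -4/31.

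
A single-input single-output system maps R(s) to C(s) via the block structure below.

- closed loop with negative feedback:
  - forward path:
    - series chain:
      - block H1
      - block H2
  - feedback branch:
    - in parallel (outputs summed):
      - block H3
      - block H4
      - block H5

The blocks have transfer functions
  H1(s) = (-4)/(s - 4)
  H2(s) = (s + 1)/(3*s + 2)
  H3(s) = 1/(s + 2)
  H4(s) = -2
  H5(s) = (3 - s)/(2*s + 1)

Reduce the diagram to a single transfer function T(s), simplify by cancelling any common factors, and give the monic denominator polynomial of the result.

Reducing step by step:

[1] series reduction of H1, H2, giving (-4*s - 4)/(3*s^2 - 10*s - 8)
[2] parallel reduction of H3, H4, H5, giving (-5*s^2 - 7*s + 3)/(2*s^2 + 5*s + 2)
[3] reduce the feedback loop with forward (H1*H2) and return (H3+H4+H5), giving (-8*s^3 - 28*s^2 - 28*s - 8)/(6*s^4 + 15*s^3 - 12*s^2 - 44*s - 28)
That last expression is T(s), already simplified. Scaling its denominator by 1/6 (the reciprocal of the leading coefficient) yields the monic denominator.

Answer: s^4 + 5*s^3/2 - 2*s^2 - 22*s/3 - 14/3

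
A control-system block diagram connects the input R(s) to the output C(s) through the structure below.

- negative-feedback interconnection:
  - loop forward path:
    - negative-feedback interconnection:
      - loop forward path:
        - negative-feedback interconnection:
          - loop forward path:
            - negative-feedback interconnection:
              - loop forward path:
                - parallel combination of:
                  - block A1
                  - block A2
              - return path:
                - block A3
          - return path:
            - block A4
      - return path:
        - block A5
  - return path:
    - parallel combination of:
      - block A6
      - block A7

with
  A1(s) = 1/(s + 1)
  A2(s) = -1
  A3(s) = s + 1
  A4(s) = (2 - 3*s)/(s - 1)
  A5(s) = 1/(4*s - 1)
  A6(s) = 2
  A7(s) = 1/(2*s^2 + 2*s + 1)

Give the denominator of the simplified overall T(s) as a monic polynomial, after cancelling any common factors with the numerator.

Step 1. reduce the parallel group A1, A2 gives (-s)/(s + 1)
Step 2. reduce the feedback loop with forward (A1+A2) and return A3 gives s/(s^2 - 1)
Step 3. feedback reduction of [(A1+A2)/(1+(A1+A2)*A3)], A4 gives (s^2 - s)/(s^3 - 4*s^2 + s + 1)
Step 4. close the feedback loop around [[(A1+A2)/(1+(A1+A2)*A3)]/(1+[(A1+A2)/(1+(A1+A2)*A3)]*A4)], A5 gives (4*s^3 - 5*s^2 + s)/(4*s^4 - 17*s^3 + 9*s^2 + 2*s - 1)
Step 5. combine A6, A7 in parallel gives (4*s^2 + 4*s + 3)/(2*s^2 + 2*s + 1)
Step 6. collapse the loop ([[[(A1+A2)/(1+(A1+A2)*A3)]/(1+[(A1+A2)/(1+(A1+A2)*A3)]*A4)]/(1+[[(A1+A2)/(1+(A1+A2)*A3)]/(1+[(A1+A2)/(1+(A1+A2)*A3)]*A4)]*A5)] forward, (A6+A7) return) gives (8*s^5 - 2*s^4 - 4*s^3 - 3*s^2 + s)/(8*s^6 - 10*s^5 - 16*s^4 + s^3 + 3*s - 1)
Step 6 gives the fully reduced T(s), with no common factor left to cancel. The denominator's leading coefficient is 8, so divide each of its coefficients by 8 to get the monic form.

Answer: s^6 - 5*s^5/4 - 2*s^4 + s^3/8 + 3*s/8 - 1/8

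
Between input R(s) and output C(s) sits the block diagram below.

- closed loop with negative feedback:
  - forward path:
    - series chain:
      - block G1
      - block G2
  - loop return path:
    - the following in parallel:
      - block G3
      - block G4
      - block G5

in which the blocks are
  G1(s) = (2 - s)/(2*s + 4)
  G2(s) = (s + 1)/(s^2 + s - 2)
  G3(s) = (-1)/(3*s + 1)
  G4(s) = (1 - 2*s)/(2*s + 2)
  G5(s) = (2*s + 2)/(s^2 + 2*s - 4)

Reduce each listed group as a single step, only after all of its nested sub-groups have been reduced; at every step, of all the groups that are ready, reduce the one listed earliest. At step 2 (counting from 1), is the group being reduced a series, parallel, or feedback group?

1. cascade G1, G2
2. reduce the parallel group G3, G4, G5
3. reduce the feedback loop with forward (G1*G2) and return (G3+G4+G5)
The group at step 2 is a parallel group.

Answer: parallel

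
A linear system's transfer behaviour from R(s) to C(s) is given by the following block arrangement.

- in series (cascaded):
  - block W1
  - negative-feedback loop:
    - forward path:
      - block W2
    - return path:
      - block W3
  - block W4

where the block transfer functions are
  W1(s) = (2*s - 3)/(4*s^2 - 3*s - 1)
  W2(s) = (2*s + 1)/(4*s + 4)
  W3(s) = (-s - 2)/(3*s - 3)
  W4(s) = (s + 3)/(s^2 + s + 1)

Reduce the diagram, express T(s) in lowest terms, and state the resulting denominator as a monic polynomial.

First reduce the diagram to T(s).

1. apply the feedback formula to W2, W3; result (6*s^2 - 3*s - 3)/(10*s^2 - 5*s - 14)
2. reduce the series chain W1, [W2/(1+W2*W3)], W4; result (12*s^3 + 24*s^2 - 45*s - 27)/(40*s^5 + 30*s^4 - 31*s^3 - 85*s^2 - 75*s - 14)
Step 2 gives the fully reduced T(s), with no common factor left to cancel. The denominator's leading coefficient is 40, so divide each of its coefficients by 40 to get the monic form.

Answer: s^5 + 3*s^4/4 - 31*s^3/40 - 17*s^2/8 - 15*s/8 - 7/20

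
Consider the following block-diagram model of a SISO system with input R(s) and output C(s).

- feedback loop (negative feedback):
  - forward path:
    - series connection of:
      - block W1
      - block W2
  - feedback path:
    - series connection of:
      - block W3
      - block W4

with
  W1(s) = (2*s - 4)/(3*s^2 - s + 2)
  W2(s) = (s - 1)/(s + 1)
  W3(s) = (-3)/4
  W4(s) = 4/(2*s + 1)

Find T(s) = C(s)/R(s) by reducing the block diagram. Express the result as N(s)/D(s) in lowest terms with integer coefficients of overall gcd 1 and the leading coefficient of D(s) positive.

1. cascade W1, W2: (2*s^2 - 6*s + 4)/(3*s^3 + 2*s^2 + s + 2)
2. combine W3, W4 in series: (-3)/(2*s + 1)
3. collapse the loop ((W1*W2) forward, (W3*W4) return) - this is the overall T(s), already in the required normalized form

Answer: (4*s^3 - 10*s^2 + 2*s + 4)/(6*s^4 + 7*s^3 - 2*s^2 + 23*s - 10)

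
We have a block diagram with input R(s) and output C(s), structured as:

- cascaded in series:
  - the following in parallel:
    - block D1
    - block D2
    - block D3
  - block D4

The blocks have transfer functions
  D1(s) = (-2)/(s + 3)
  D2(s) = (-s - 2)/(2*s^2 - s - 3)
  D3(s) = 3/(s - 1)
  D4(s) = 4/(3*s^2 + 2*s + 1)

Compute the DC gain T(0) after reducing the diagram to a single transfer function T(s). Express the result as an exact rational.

The answer is -12.

Reasoning:
Step 1: parallel reduction of D1, D2, D3; result (s^3 + 17*s^2 - 15*s - 27)/(2*s^4 + 3*s^3 - 11*s^2 - 3*s + 9)
Step 2: series reduction of (D1+D2+D3), D4; result (4*s^3 + 68*s^2 - 60*s - 108)/(6*s^6 + 13*s^5 - 25*s^4 - 28*s^3 + 10*s^2 + 15*s + 9)
Step 2 gives the overall T(s). Then T(0) = -108/9 = -12.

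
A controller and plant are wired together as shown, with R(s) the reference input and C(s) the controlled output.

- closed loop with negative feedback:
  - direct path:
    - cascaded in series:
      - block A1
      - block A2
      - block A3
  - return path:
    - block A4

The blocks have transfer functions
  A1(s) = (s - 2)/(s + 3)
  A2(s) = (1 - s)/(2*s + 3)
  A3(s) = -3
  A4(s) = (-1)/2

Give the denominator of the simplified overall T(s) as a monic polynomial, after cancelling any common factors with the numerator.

The answer is s^2 + 27*s + 12.

Reasoning:
1. combine A1, A2, A3 in series -> (3*s^2 - 9*s + 6)/(2*s^2 + 9*s + 9)
2. apply the feedback formula to (A1*A2*A3), A4 -> (6*s^2 - 18*s + 12)/(s^2 + 27*s + 12)
Step 2 gives the fully reduced T(s), with no common factor left to cancel. The denominator is already monic (leading coefficient 1).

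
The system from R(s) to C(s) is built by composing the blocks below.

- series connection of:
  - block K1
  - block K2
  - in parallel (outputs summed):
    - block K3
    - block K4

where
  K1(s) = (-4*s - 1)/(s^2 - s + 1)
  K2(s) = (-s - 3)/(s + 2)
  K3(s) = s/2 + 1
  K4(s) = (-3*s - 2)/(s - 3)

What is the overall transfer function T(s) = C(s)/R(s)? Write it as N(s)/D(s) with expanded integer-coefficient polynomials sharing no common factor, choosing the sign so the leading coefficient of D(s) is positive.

Reducing step by step:

[1] sum the parallel branches K3, K4 -> (s^2 - 7*s - 10)/(2*s - 6)
[2] cascade K1, K2, (K3+K4) - this is the overall T(s), already in the required normalized form

Answer: (4*s^4 - 15*s^3 - 128*s^2 - 151*s - 30)/(2*s^4 - 4*s^3 - 8*s^2 + 10*s - 12)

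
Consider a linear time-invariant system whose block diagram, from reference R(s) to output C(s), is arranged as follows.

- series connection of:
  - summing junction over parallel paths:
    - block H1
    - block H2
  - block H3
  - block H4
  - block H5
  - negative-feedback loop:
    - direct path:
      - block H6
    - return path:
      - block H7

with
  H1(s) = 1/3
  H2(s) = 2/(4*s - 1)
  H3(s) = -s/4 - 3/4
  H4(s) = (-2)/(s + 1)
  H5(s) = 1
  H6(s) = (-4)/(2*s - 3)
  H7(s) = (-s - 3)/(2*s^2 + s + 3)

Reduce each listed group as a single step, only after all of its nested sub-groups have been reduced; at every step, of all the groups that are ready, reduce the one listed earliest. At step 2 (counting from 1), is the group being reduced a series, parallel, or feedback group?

The answer is feedback.

Reasoning:
[1] reduce the parallel group H1, H2
[2] collapse the loop (H6 forward, H7 return)
[3] multiply (H1+H2), H3, H4, H5, [H6/(1+H6*H7)] (series)
Step 2 collapses a feedback group.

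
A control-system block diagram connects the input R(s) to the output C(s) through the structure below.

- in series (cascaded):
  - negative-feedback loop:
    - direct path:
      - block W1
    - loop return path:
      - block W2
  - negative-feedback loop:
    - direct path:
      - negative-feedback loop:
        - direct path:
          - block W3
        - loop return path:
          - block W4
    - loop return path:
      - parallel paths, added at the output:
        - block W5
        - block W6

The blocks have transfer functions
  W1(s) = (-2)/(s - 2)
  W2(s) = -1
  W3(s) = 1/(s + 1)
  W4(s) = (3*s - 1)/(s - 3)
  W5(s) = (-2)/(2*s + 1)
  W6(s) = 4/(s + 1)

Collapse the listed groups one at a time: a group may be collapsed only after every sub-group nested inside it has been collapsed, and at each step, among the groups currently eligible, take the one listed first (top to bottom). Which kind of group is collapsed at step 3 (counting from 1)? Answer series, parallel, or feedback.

Reducing step by step:

(1) reduce the feedback loop with forward W1 and return W2
(2) feedback reduction of W3, W4
(3) combine W5, W6 in parallel
(4) collapse the loop ([W3/(1+W3*W4)] forward, (W5+W6) return)
(5) cascade [W1/(1+W1*W2)], [[W3/(1+W3*W4)]/(1+[W3/(1+W3*W4)]*(W5+W6))]
So the answer for step 3 is parallel.

Answer: parallel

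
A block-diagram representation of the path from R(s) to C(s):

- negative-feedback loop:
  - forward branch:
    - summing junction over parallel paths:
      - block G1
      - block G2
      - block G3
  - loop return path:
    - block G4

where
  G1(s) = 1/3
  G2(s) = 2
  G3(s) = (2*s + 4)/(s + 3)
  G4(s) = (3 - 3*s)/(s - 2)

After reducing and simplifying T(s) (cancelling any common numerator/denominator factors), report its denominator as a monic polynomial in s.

(1) parallel reduction of G1, G2, G3 = (13*s + 33)/(3*s + 9)
(2) collapse the loop ((G1+G2+G3) forward, G4 return) = (-13*s^2 - 7*s + 66)/(36*s^2 + 57*s - 81)
That last expression is T(s), already simplified. Scaling its denominator by 1/36 (the reciprocal of the leading coefficient) yields the monic denominator.

Final answer: s^2 + 19*s/12 - 9/4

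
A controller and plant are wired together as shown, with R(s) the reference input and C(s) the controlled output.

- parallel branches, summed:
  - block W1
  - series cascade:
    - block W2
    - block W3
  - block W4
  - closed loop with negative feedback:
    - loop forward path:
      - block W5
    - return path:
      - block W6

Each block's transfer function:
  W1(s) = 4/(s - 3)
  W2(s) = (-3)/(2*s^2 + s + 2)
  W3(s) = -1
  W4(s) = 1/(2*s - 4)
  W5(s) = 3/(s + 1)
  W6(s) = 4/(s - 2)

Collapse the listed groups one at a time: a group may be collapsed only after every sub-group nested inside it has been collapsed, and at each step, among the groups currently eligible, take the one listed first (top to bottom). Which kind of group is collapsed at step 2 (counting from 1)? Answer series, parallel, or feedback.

Step 1 - combine W2, W3 in series
Step 2 - close the feedback loop around W5, W6
Step 3 - parallel reduction of W1, (W2*W3), W4, [W5/(1+W5*W6)]
The group at step 2 is a feedback group.

Hence the answer: feedback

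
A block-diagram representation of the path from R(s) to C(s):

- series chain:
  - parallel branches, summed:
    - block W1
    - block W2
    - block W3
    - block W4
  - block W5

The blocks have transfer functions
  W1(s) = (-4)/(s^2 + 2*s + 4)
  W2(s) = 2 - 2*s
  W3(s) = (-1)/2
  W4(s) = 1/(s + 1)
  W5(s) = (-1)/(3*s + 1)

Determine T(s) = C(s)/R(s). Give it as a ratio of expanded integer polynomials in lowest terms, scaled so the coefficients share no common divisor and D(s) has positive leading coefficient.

The answer is (4*s^4 + 9*s^3 + 13*s^2 + 2*s - 12)/(6*s^4 + 20*s^3 + 42*s^2 + 36*s + 8).

Reasoning:
(1) sum the parallel branches W1, W2, W3, W4; result (-4*s^4 - 9*s^3 - 13*s^2 - 2*s + 12)/(2*s^3 + 6*s^2 + 12*s + 8)
(2) reduce the series chain (W1+W2+W3+W4), W5 - this is the overall T(s), already in the required normalized form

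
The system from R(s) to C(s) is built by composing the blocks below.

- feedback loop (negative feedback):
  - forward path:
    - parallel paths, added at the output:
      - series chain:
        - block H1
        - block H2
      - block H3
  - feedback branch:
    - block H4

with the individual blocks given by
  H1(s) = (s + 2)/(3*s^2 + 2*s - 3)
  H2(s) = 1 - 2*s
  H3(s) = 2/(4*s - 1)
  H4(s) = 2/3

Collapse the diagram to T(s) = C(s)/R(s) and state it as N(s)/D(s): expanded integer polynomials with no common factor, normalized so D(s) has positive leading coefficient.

Answer: (-24*s^3 - 12*s^2 + 45*s - 24)/(20*s^3 + 7*s^2 - 12*s - 7)

Working:
Step 1. cascade H1, H2, giving (-2*s^2 - 3*s + 2)/(3*s^2 + 2*s - 3)
Step 2. sum the parallel branches (H1*H2), H3, giving (-8*s^3 - 4*s^2 + 15*s - 8)/(12*s^3 + 5*s^2 - 14*s + 3)
Step 3. apply the feedback formula to ((H1*H2)+H3), H4: this yields T(s), and no further normalization is needed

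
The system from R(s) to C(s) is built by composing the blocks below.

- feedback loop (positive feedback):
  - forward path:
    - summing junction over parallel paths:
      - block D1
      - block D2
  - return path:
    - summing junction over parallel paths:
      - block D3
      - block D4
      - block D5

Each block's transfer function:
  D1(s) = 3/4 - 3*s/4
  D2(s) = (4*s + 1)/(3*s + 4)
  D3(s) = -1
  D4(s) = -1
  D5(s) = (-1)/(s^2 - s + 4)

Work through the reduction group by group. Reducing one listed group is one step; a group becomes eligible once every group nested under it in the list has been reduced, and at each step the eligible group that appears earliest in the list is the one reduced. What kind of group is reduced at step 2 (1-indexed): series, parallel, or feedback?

Step 1. add D1, D2 (parallel)
Step 2. combine D3, D4, D5 in parallel
Step 3. collapse the loop ((D1+D2) forward, (D3+D4+D5) return)
So the answer for step 2 is parallel.

Hence the answer: parallel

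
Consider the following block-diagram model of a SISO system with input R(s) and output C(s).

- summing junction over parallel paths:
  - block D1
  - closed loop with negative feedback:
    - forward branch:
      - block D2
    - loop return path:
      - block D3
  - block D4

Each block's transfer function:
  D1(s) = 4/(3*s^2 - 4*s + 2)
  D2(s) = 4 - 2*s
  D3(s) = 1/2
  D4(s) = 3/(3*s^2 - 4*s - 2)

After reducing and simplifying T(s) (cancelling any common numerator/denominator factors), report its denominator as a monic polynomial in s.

The answer is s^5 - 17*s^4/3 + 88*s^3/9 - 16*s^2/3 - 4*s/9 + 4/3.

Reasoning:
Step 1. feedback reduction of D2, D3 -> (2*s - 4)/(s - 3)
Step 2. sum the parallel branches D1, [D2/(1+D2*D3)], D4 -> (18*s^5 - 84*s^4 + 149*s^3 - 155*s^2 + 74*s + 22)/(9*s^5 - 51*s^4 + 88*s^3 - 48*s^2 - 4*s + 12)
That last expression is T(s), already simplified. Scaling its denominator by 1/9 (the reciprocal of the leading coefficient) yields the monic denominator.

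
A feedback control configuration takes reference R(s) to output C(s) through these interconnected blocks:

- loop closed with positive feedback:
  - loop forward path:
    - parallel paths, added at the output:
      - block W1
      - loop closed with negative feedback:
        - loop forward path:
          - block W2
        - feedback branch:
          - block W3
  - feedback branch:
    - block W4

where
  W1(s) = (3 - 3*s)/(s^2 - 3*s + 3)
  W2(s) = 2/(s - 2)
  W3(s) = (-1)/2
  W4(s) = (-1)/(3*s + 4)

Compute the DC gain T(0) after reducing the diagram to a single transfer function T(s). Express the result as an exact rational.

Step 1. collapse the loop (W2 forward, W3 return) = 2/(s - 3)
Step 2. sum the parallel branches W1, [W2/(1+W2*W3)] = (-s^2 + 6*s - 3)/(s^3 - 6*s^2 + 12*s - 9)
Step 3. reduce the feedback loop with forward (W1+[W2/(1+W2*W3)]) and return W4 = (-3*s^3 + 14*s^2 + 15*s - 12)/(3*s^4 - 14*s^3 + 11*s^2 + 27*s - 39)
Step 3 gives the overall T(s). Then T(0) = -12/(-39) = 4/13.

Therefore the answer is 4/13.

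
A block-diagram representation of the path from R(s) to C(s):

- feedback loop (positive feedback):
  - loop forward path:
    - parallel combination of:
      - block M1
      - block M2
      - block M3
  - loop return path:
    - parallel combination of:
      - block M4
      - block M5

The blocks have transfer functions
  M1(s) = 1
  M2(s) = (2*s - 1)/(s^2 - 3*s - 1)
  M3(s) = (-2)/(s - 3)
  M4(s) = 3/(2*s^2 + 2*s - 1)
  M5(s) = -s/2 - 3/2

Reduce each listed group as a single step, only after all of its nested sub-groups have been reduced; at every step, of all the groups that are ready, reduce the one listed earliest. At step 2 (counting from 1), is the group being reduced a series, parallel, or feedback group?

The answer is parallel.

Reasoning:
[1] combine M1, M2, M3 in parallel
[2] parallel reduction of M4, M5
[3] feedback reduction of (M1+M2+M3), (M4+M5)
Step 2: parallel.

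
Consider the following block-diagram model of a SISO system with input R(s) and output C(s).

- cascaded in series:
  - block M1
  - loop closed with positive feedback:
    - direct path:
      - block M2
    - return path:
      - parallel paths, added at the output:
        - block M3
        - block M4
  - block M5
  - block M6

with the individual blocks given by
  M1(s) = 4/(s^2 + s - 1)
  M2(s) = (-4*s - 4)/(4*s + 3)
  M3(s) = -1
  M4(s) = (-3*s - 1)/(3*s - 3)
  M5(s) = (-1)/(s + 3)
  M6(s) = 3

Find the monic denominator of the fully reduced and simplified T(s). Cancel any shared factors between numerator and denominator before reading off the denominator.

Step 1: sum the parallel branches M3, M4 gives (2 - 6*s)/(3*s - 3)
Step 2: reduce the feedback loop with forward M2 and return (M3+M4) gives (12*s^2 - 12)/(12*s^2 + 19*s + 1)
Step 3: reduce the series chain M1, [M2/(1-M2*(M3+M4))], M5, M6 gives (144 - 144*s^2)/(12*s^5 + 67*s^4 + 101*s^3 + 6*s^2 - 55*s - 3)
The result of step 3 is T(s) in lowest terms. Its denominator has leading coefficient 12; dividing the denominator through by 12 makes it monic.

Hence the answer: s^5 + 67*s^4/12 + 101*s^3/12 + s^2/2 - 55*s/12 - 1/4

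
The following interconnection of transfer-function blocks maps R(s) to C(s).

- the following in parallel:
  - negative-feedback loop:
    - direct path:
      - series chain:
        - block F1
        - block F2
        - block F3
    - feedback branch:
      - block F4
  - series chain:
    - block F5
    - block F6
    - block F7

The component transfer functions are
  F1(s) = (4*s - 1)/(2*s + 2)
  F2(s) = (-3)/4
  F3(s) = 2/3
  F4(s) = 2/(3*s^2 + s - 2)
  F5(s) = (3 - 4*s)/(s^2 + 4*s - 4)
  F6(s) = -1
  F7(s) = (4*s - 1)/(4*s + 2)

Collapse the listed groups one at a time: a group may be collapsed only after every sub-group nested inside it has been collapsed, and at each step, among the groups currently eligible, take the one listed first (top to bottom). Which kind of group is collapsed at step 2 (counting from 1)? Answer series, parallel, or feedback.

(1) reduce the series chain F1, F2, F3
(2) close the feedback loop around (F1*F2*F3), F4
(3) reduce the series chain F5, F6, F7
(4) reduce the parallel group [(F1*F2*F3)/(1+(F1*F2*F3)*F4)], (F5*F6*F7)
At step 2 the group reduced is feedback.

Answer: feedback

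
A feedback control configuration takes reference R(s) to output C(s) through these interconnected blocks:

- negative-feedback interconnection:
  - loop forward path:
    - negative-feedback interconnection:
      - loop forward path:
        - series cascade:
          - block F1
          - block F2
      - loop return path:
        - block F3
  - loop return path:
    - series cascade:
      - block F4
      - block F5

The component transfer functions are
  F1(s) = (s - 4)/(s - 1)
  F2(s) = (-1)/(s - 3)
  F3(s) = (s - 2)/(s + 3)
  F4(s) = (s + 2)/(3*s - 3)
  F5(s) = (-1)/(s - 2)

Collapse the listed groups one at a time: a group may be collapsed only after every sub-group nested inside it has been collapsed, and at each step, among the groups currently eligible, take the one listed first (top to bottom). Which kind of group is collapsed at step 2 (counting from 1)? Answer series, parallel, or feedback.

Reducing step by step:

Step 1. series reduction of F1, F2
Step 2. apply the feedback formula to (F1*F2), F3
Step 3. multiply F4, F5 (series)
Step 4. feedback reduction of [(F1*F2)/(1+(F1*F2)*F3)], (F4*F5)
So the answer for step 2 is feedback.

Answer: feedback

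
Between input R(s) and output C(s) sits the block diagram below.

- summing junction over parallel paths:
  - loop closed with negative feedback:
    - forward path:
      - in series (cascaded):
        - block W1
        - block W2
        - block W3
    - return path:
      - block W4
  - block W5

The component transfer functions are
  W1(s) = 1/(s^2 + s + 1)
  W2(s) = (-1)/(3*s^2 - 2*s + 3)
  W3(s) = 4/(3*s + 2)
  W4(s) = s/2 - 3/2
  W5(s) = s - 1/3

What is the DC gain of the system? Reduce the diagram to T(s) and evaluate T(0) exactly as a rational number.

The answer is -2/3.

Reasoning:
1. series reduction of W1, W2, W3: (-4)/(9*s^5 + 9*s^4 + 14*s^3 + 11*s^2 + 11*s + 6)
2. close the feedback loop around (W1*W2*W3), W4: (-4)/(9*s^5 + 9*s^4 + 14*s^3 + 11*s^2 + 9*s + 12)
3. reduce the parallel group [(W1*W2*W3)/(1+(W1*W2*W3)*W4)], W5: (27*s^6 + 18*s^5 + 33*s^4 + 19*s^3 + 16*s^2 + 27*s - 24)/(27*s^5 + 27*s^4 + 42*s^3 + 33*s^2 + 27*s + 36)
Step 3 gives the overall T(s). Then T(0) = -24/36 = -2/3.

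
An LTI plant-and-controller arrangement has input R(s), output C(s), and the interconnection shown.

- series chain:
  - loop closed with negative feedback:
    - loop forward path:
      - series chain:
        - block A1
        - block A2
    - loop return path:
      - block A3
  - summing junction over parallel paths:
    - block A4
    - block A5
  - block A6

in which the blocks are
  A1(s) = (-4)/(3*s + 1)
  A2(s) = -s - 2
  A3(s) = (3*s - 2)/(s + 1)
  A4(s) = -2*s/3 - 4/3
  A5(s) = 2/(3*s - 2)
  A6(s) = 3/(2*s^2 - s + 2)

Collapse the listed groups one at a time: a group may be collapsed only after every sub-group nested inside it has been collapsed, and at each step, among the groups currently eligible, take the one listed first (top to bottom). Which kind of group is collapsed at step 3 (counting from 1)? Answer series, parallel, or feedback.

Answer: parallel

Working:
1. series reduction of A1, A2
2. apply the feedback formula to (A1*A2), A3
3. reduce the parallel group A4, A5
4. reduce the series chain [(A1*A2)/(1+(A1*A2)*A3)], (A4+A5), A6
So the answer for step 3 is parallel.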